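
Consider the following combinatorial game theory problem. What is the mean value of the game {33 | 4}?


Game = {33 | 4}, a switch {a | b} with numbers a > b.
Its thermograph has left wall a - t and right wall b + t, which meet at t = (a - b)/2, where both equal (a + b)/2. So the mast (mean value) is at (a + b)/2.
Mean = (33 + (4))/2 = 37/2 = 37/2

37/2


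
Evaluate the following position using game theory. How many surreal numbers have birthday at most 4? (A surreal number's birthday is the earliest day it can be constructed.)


Day 0: {|} = 0 is born. Count = 1.
Day n: the number of surreal numbers born by day n is 2^(n+1) - 1.
By day 0: 2^1 - 1 = 1
By day 1: 2^2 - 1 = 3
By day 2: 2^3 - 1 = 7
By day 3: 2^4 - 1 = 15
By day 4: 2^5 - 1 = 31
By day 4: 31 surreal numbers.

31


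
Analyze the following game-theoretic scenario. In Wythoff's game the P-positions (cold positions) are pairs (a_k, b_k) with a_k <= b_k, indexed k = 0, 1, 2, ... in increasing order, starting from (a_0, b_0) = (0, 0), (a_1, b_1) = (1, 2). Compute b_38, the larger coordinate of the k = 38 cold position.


By Wythoff's theorem, a_k = floor(k * phi) and b_k = floor(k * phi^2) = a_k + k, where phi = (1 + sqrt(5))/2 is the golden ratio.
phi = (1 + sqrt(5))/2 = 1.618034
phi^2 = phi + 1 = 2.618034
k = 38
k * phi^2 = 38 * 2.618034 = 99.485292
b_38 = floor(k * phi^2) = 99 (check: a_38 + k = 61 + 38 = 99)

99


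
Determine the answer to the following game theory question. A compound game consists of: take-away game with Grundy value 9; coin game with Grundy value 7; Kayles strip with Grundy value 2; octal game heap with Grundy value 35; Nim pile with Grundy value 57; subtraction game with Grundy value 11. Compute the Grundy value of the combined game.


By the Sprague-Grundy theorem, the Grundy value of a sum of games is the XOR of individual Grundy values.
take-away game: Grundy value = 9. Running XOR: 0 XOR 9 = 9
coin game: Grundy value = 7. Running XOR: 9 XOR 7 = 14
Kayles strip: Grundy value = 2. Running XOR: 14 XOR 2 = 12
octal game heap: Grundy value = 35. Running XOR: 12 XOR 35 = 47
Nim pile: Grundy value = 57. Running XOR: 47 XOR 57 = 22
subtraction game: Grundy value = 11. Running XOR: 22 XOR 11 = 29
The combined Grundy value is 29.

29


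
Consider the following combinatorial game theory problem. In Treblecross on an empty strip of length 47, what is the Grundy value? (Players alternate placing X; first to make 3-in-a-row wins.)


Treblecross: place X on empty cells; 3-in-a-row wins.
Playing within two cells of an existing X lets the opponent win at once, so sensible play treats the cells i-2..i+2 around each X as dead. The player left with no safe cell loses, so this is a normal-play take-away game on strips of safe cells.
Placing X at cell i (0-indexed) of a strip of k safe cells leaves independent strips of sizes max(0, i-2) and max(0, k-i-3). Hence G(k) = mex{ G(max(0,i-2)) XOR G(max(0,k-i-3)) : 0 <= i < k }, with G(0) = 0.
G(1): splits (0,0):0^0=0 -> mex({0}) = 1
G(2): splits (0,0):0^0=0 -> mex({0}) = 1
G(3): splits (0,0):0^0=0 -> mex({0}) = 1
G(4): splits (0,1):0^1=1 (0,0):0^0=0 -> mex({0, 1}) = 2
G(5): splits (0,2):0^1=1 (0,1):0^1=1 (0,0):0^0=0 -> mex({0, 1}) = 2
G(6) = mex({1}) = 0
G(7) = mex({0, 1, 2}) = 3
G(8) = mex({0, 1, 2}) = 3
G(9) = mex({0, 2}) = 1
G(10) = mex({0, 2, 3}) = 1
G(11) = mex({0, 3}) = 1
G(12) = mex({1, 3}) = 0
G(13) = mex({0, 1, 2, 3}) = 4
G(14) = mex({0, 1, 2}) = 3
G(15) = mex({0, 1, 2}) = 3
G(16) = mex({0, 1, 2, 4}) = 3
G(17) = mex({0, 1, 3, 4}) = 2
G(18) = mex({0, 1, 3, 4}) = 2
G(19) = mex({0, 1, 3, 5}) = 2
G(20) = mex({0, 1, 2, 3, 5}) = 4
G(21) = mex({0, 1, 2, 3, 5}) = 4
G(22) = mex({1, 2, 6}) = 0
G(23) = mex({0, 1, 2, 3, 4, 6}) = 5
G(24) = mex({0, 1, 2, 3, 4}) = 5
G(25) = mex({0, 1, 3, 4, 7}) = 2
G(26) = mex({0, 1, 3, 4, 5, 7}) = 2
G(27) = mex({0, 1, 3, 5}) = 2
G(28) = mex({0, 1, 2, 5}) = 3
G(29) = mex({0, 1, 2, 4, 5, 6}) = 3
G(30) = mex({1, 2, 4, 6}) = 0
G(31) = mex({0, 1, 2, 3, 4, 6}) = 5
G(32) = mex({1, 2, 3, 4, 7}) = 0
G(33) = mex({0, 3, 7}) = 1
G(34) = mex({0, 2, 3, 5, 7}) = 1
G(35) = mex({0, 2, 3, 5, 6}) = 1
G(36) = mex({0, 1, 2, 5, 6}) = 3
G(37) = mex({0, 1, 2, 4, 5, 6}) = 3
G(38) = mex({0, 1, 2, 4}) = 3
G(39) = mex({0, 1, 2, 3, 4, 7}) = 5
G(40) = mex({0, 1, 2, 3, 4, 5, 7}) = 6
G(41) = mex({0, 1, 2, 3, 5, 7}) = 4
G(42) = mex({0, 1, 2, 3, 5, 6, 7}) = 4
G(43) = mex({0, 2, 3, 5, 6}) = 1
G(44) = mex({1, 2, 3, 4, 5, 6}) = 0
G(45) = mex({0, 1, 2, 3, 4, 6, 7}) = 5
G(46) = mex({0, 1, 2, 3, 4, 7}) = 5
G(47) = mex({0, 1, 2, 3, 4, 5, 7}) = 6
Therefore G(47) = 6.

6


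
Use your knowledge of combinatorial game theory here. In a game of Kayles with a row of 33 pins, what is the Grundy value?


Kayles: a move removes 1 or 2 adjacent pins from a contiguous row.
Removing pins from a row of k leaves two independent rows (a, b) with a + b = k - 1 (one pin) or a + b = k - 2 (two pins); an end removal gives a = 0.
By Sprague-Grundy, G(k) = mex{ G(a) XOR G(b) } over all these splits. G(0) = 0.
G(1): splits (0,0):0^0=0 -> mex({0}) = 1
G(2): splits (0,1):0^1=1 (0,0):0^0=0 -> mex({0, 1}) = 2
G(3): splits (0,2):0^2=2 (1,1):1^1=0 (0,1):0^1=1 -> mex({0, 1, 2}) = 3
G(4): splits (0,3):0^3=3 (1,2):1^2=3 (0,2):0^2=2 (1,1):1^1=0 -> mex({0, 2, 3}) = 1
G(5): splits (0,4):0^1=1 (1,3):1^3=2 (2,2):2^2=0 (0,3):0^3=3 (1,2):1^2=3 -> mex({0, 1, 2, 3}) = 4
G(6) = mex({0, 1, 2, 4}) = 3
G(7) = mex({0, 1, 3, 4, 5}) = 2
G(8) = mex({0, 2, 3, 5, 6}) = 1
G(9) = mex({0, 1, 2, 3, 6, 7}) = 4
G(10) = mex({0, 1, 3, 4, 5, 7}) = 2
G(11) = mex({0, 1, 2, 3, 4, 5}) = 6
G(12) = mex({0, 1, 2, 3, 5, 6, 7}) = 4
G(13) = mex({0, 2, 3, 4, 6, 7}) = 1
G(14) = mex({0, 1, 4, 5, 6, 7}) = 2
G(15) = mex({0, 1, 2, 3, 4, 5, 6}) = 7
G(16) = mex({0, 2, 3, 5, 6, 7}) = 1
G(17) = mex({0, 1, 2, 3, 5, 6, 7}) = 4
G(18) = mex({0, 1, 2, 4, 5, 6}) = 3
G(19) = mex({0, 1, 3, 4, 5, 7}) = 2
G(20) = mex({0, 2, 3, 4, 5, 6, 7}) = 1
G(21) = mex({0, 1, 2, 3, 5, 6, 7}) = 4
G(22) = mex({0, 1, 2, 3, 4, 5, 7}) = 6
G(23) = mex({0, 1, 2, 3, 4, 5, 6}) = 7
G(24) = mex({0, 1, 2, 3, 5, 6, 7}) = 4
G(25) = mex({0, 2, 3, 4, 6, 7}) = 1
G(26) = mex({0, 1, 3, 4, 5, 6, 7}) = 2
G(27) = mex({0, 1, 2, 3, 4, 5, 6, 7}) = 8
G(28) = mex({0, 1, 2, 3, 4, 6, 7, 8}) = 5
G(29) = mex({0, 1, 2, 3, 5, 6, 7, 8, 9}) = 4
G(30) = mex({0, 1, 2, 3, 4, 5, 6, 9, 10}) = 7
G(31) = mex({0, 1, 3, 4, 5, 7, 10, 11}) = 2
G(32) = mex({0, 2, 3, 4, 5, 6, 7, 9, 11}) = 1
G(33) = mex({0, 1, 2, 3, 4, 5, 6, 7, 9, 12}) = 8
Therefore G(33) = 8.

8


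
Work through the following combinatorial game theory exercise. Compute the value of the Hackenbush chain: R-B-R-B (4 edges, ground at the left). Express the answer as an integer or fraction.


Edges (from ground): R-B-R-B
By Berlekamp's sign-expansion rule, a Blue-Red Hackenbush stalk has the value of the surreal number whose sign sequence is the edge sequence with B -> + and R -> -.
Sign sequence: -+-+
Trace the sign expansion in the surreal number tree, starting from 0:
Edge 1: R (sign -) -> bounds (-inf, 0), value = -1
Edge 2: B (sign +) -> bounds (-1, 0), value = -1/2
Edge 3: R (sign -) -> bounds (-1, -1/2), value = -3/4
Edge 4: B (sign +) -> bounds (-3/4, -1/2), value = -5/8
Game value = -5/8

-5/8


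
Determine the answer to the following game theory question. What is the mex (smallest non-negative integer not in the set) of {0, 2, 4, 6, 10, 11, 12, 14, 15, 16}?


Set = {0, 2, 4, 6, 10, 11, 12, 14, 15, 16}
0 is in the set.
1 is NOT in the set. This is the mex.
mex = 1

1


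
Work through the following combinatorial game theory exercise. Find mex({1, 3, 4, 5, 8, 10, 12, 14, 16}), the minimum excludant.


Set = {1, 3, 4, 5, 8, 10, 12, 14, 16}
0 is NOT in the set. This is the mex.
mex = 0

0


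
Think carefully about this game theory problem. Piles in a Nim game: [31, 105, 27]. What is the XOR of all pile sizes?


We need the XOR (exclusive or) of all pile sizes.
After XOR-ing pile 1 (size 31): 0 XOR 31 = 31
After XOR-ing pile 2 (size 105): 31 XOR 105 = 118
After XOR-ing pile 3 (size 27): 118 XOR 27 = 109
The Nim-value of this position is 109.

109


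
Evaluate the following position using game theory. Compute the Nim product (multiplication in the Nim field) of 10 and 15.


Nim multiplication is bilinear over XOR: (u XOR v) * w = (u*w) XOR (v*w).
So we split each operand into its bit components and XOR the pairwise Nim products.
10 = 2 + 8 (as XOR of powers of 2).
15 = 1 + 2 + 4 + 8 (as XOR of powers of 2).
Using the standard Nim-product table on single bits:
  2*2 = 3,   2*4 = 8,   2*8 = 12,
  4*4 = 6,   4*8 = 11,  8*8 = 13,
and  1*x = x (identity), k*l = l*k (commutative).
Pairwise Nim products:
  2 * 1 = 2
  2 * 2 = 3
  2 * 4 = 8
  2 * 8 = 12
  8 * 1 = 8
  8 * 2 = 12
  8 * 4 = 11
  8 * 8 = 13
XOR them: 2 XOR 3 XOR 8 XOR 12 XOR 8 XOR 12 XOR 11 XOR 13 = 7.
Result: 10 * 15 = 7 (in Nim).

7


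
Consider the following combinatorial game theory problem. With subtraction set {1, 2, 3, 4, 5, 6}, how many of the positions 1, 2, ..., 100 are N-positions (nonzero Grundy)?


Subtraction set S = {1, 2, 3, 4, 5, 6}, so G(n) = n mod 7.
G(n) = 0 when n is a multiple of 7.
Multiples of 7 in [1, 100]: 14
N-positions (nonzero Grundy) = 100 - 14 = 86

86


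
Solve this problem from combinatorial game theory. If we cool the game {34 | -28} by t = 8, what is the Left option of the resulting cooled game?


Original game: {34 | -28} (a switch {a | b} with a > b).
Cooling by t (for t below the temperature (a - b)/2 = 31) taxes each move by t: {a | b} cooled by t is {a - t | b + t}.
Cooling amount: t = 8
Cooled Left option: 34 - 8 = 26
Cooled Right option: -28 + 8 = -20
Cooled game: {26 | -20}
Left option = 26

26


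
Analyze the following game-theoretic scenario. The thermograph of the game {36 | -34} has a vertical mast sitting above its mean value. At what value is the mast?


Game = {36 | -34}, a switch {a | b} with numbers a > b.
Its thermograph has left wall a - t and right wall b + t, which meet at t = (a - b)/2, where both equal (a + b)/2. So the mast (mean value) is at (a + b)/2.
Mean = (36 + (-34))/2 = 2/2 = 1

1


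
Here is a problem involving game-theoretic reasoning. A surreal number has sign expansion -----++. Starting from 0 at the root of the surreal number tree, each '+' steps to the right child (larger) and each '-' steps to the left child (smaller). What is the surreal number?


Sign expansion: -----++
Rule: track bounds (lo, hi), initially (-inf, +inf). On '+', the current value becomes lo and we move to the simplest number in (value, hi): value + 1 if hi = +inf, otherwise the midpoint (value + hi)/2. On '-', the current value becomes hi and we move to value - 1 if lo = -inf, otherwise the midpoint (lo + value)/2.
Start at 0.
Step 1: sign = -, move left. Bounds: (-inf, 0). Value = -1
Step 2: sign = -, move left. Bounds: (-inf, -1). Value = -2
Step 3: sign = -, move left. Bounds: (-inf, -2). Value = -3
Step 4: sign = -, move left. Bounds: (-inf, -3). Value = -4
Step 5: sign = -, move left. Bounds: (-inf, -4). Value = -5
Step 6: sign = +, move right. Bounds: (-5, -4). Value = -9/2
Step 7: sign = +, move right. Bounds: (-9/2, -4). Value = -17/4
The surreal number with sign expansion -----++ is -17/4.

-17/4


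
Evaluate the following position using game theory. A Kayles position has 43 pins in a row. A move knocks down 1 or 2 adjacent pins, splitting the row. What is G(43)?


Kayles: a move removes 1 or 2 adjacent pins from a contiguous row.
Removing pins from a row of k leaves two independent rows (a, b) with a + b = k - 1 (one pin) or a + b = k - 2 (two pins); an end removal gives a = 0.
By Sprague-Grundy, G(k) = mex{ G(a) XOR G(b) } over all these splits. G(0) = 0.
G(1): splits (0,0):0^0=0 -> mex({0}) = 1
G(2): splits (0,1):0^1=1 (0,0):0^0=0 -> mex({0, 1}) = 2
G(3): splits (0,2):0^2=2 (1,1):1^1=0 (0,1):0^1=1 -> mex({0, 1, 2}) = 3
G(4): splits (0,3):0^3=3 (1,2):1^2=3 (0,2):0^2=2 (1,1):1^1=0 -> mex({0, 2, 3}) = 1
G(5): splits (0,4):0^1=1 (1,3):1^3=2 (2,2):2^2=0 (0,3):0^3=3 (1,2):1^2=3 -> mex({0, 1, 2, 3}) = 4
G(6) = mex({0, 1, 2, 4}) = 3
G(7) = mex({0, 1, 3, 4, 5}) = 2
G(8) = mex({0, 2, 3, 5, 6}) = 1
G(9) = mex({0, 1, 2, 3, 6, 7}) = 4
G(10) = mex({0, 1, 3, 4, 5, 7}) = 2
G(11) = mex({0, 1, 2, 3, 4, 5}) = 6
G(12) = mex({0, 1, 2, 3, 5, 6, 7}) = 4
G(13) = mex({0, 2, 3, 4, 6, 7}) = 1
G(14) = mex({0, 1, 4, 5, 6, 7}) = 2
G(15) = mex({0, 1, 2, 3, 4, 5, 6}) = 7
G(16) = mex({0, 2, 3, 5, 6, 7}) = 1
G(17) = mex({0, 1, 2, 3, 5, 6, 7}) = 4
G(18) = mex({0, 1, 2, 4, 5, 6}) = 3
G(19) = mex({0, 1, 3, 4, 5, 7}) = 2
G(20) = mex({0, 2, 3, 4, 5, 6, 7}) = 1
G(21) = mex({0, 1, 2, 3, 5, 6, 7}) = 4
G(22) = mex({0, 1, 2, 3, 4, 5, 7}) = 6
G(23) = mex({0, 1, 2, 3, 4, 5, 6}) = 7
G(24) = mex({0, 1, 2, 3, 5, 6, 7}) = 4
G(25) = mex({0, 2, 3, 4, 6, 7}) = 1
G(26) = mex({0, 1, 3, 4, 5, 6, 7}) = 2
G(27) = mex({0, 1, 2, 3, 4, 5, 6, 7}) = 8
G(28) = mex({0, 1, 2, 3, 4, 6, 7, 8}) = 5
G(29) = mex({0, 1, 2, 3, 5, 6, 7, 8, 9}) = 4
G(30) = mex({0, 1, 2, 3, 4, 5, 6, 9, 10}) = 7
G(31) = mex({0, 1, 3, 4, 5, 7, 10, 11}) = 2
G(32) = mex({0, 2, 3, 4, 5, 6, 7, 9, 11}) = 1
G(33) = mex({0, 1, 2, 3, 4, 5, 6, 7, 9, 12}) = 8
G(34) = mex({0, 1, 2, 3, 4, 5, 7, 8, 11, 12}) = 6
G(35) = mex({0, 1, 2, 3, 4, 5, 6, 8, 9, 10, 11}) = 7
G(36) = mex({0, 1, 2, 3, 5, 6, 7, 9, 10}) = 4
G(37) = mex({0, 2, 3, 4, 6, 7, 9, 10, 11, 12}) = 1
G(38) = mex({0, 1, 3, 4, 5, 6, 7, 9, 10, 11, 12}) = 2
G(39) = mex({0, 1, 2, 4, 5, 6, 7, 9, 10, 12, 14}) = 3
G(40) = mex({0, 2, 3, 4, 6, 7, 11, 12, 14}) = 1
G(41) = mex({0, 1, 2, 3, 5, 6, 7, 9, 10, 11, 12}) = 4
G(42) = mex({0, 1, 2, 3, 4, 5, 6, 9, 10}) = 7
G(43) = mex({0, 1, 3, 4, 5, 7, 9, 10, 12, 15}) = 2
Therefore G(43) = 2.

2


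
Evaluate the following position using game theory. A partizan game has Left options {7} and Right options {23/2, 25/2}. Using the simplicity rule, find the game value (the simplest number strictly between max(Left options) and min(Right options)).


Left options: {7}, max = 7
Right options: {23/2, 25/2}, min = 23/2
All options are numbers and max(Left) < min(Right), so by the simplicity theorem the value is the simplest (earliest-born) number strictly between 7 and 23/2.
Integers 8 through 11 all lie strictly between 7 and 23/2.
Among integers, the simplest (lowest birthday = smallest |n|; 0 is born on day 0, +-n on day n) is 8.
No non-integer in the interval can be simpler: if x is a non-integer in the interval, then floor(x) or ceil(x) also lies in the interval (the interval contains an integer), and both are proper prefixes of x's sign expansion, i.e. born earlier. So the game value is 8.
Game value = 8

8


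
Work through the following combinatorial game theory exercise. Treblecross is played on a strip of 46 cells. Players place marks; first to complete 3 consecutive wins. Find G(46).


Treblecross: place X on empty cells; 3-in-a-row wins.
Playing within two cells of an existing X lets the opponent win at once, so sensible play treats the cells i-2..i+2 around each X as dead. The player left with no safe cell loses, so this is a normal-play take-away game on strips of safe cells.
Placing X at cell i (0-indexed) of a strip of k safe cells leaves independent strips of sizes max(0, i-2) and max(0, k-i-3). Hence G(k) = mex{ G(max(0,i-2)) XOR G(max(0,k-i-3)) : 0 <= i < k }, with G(0) = 0.
G(1): splits (0,0):0^0=0 -> mex({0}) = 1
G(2): splits (0,0):0^0=0 -> mex({0}) = 1
G(3): splits (0,0):0^0=0 -> mex({0}) = 1
G(4): splits (0,1):0^1=1 (0,0):0^0=0 -> mex({0, 1}) = 2
G(5): splits (0,2):0^1=1 (0,1):0^1=1 (0,0):0^0=0 -> mex({0, 1}) = 2
G(6) = mex({1}) = 0
G(7) = mex({0, 1, 2}) = 3
G(8) = mex({0, 1, 2}) = 3
G(9) = mex({0, 2}) = 1
G(10) = mex({0, 2, 3}) = 1
G(11) = mex({0, 3}) = 1
G(12) = mex({1, 3}) = 0
G(13) = mex({0, 1, 2, 3}) = 4
G(14) = mex({0, 1, 2}) = 3
G(15) = mex({0, 1, 2}) = 3
G(16) = mex({0, 1, 2, 4}) = 3
G(17) = mex({0, 1, 3, 4}) = 2
G(18) = mex({0, 1, 3, 4}) = 2
G(19) = mex({0, 1, 3, 5}) = 2
G(20) = mex({0, 1, 2, 3, 5}) = 4
G(21) = mex({0, 1, 2, 3, 5}) = 4
G(22) = mex({1, 2, 6}) = 0
G(23) = mex({0, 1, 2, 3, 4, 6}) = 5
G(24) = mex({0, 1, 2, 3, 4}) = 5
G(25) = mex({0, 1, 3, 4, 7}) = 2
G(26) = mex({0, 1, 3, 4, 5, 7}) = 2
G(27) = mex({0, 1, 3, 5}) = 2
G(28) = mex({0, 1, 2, 5}) = 3
G(29) = mex({0, 1, 2, 4, 5, 6}) = 3
G(30) = mex({1, 2, 4, 6}) = 0
G(31) = mex({0, 1, 2, 3, 4, 6}) = 5
G(32) = mex({1, 2, 3, 4, 7}) = 0
G(33) = mex({0, 3, 7}) = 1
G(34) = mex({0, 2, 3, 5, 7}) = 1
G(35) = mex({0, 2, 3, 5, 6}) = 1
G(36) = mex({0, 1, 2, 5, 6}) = 3
G(37) = mex({0, 1, 2, 4, 5, 6}) = 3
G(38) = mex({0, 1, 2, 4}) = 3
G(39) = mex({0, 1, 2, 3, 4, 7}) = 5
G(40) = mex({0, 1, 2, 3, 4, 5, 7}) = 6
G(41) = mex({0, 1, 2, 3, 5, 7}) = 4
G(42) = mex({0, 1, 2, 3, 5, 6, 7}) = 4
G(43) = mex({0, 2, 3, 5, 6}) = 1
G(44) = mex({1, 2, 3, 4, 5, 6}) = 0
G(45) = mex({0, 1, 2, 3, 4, 6, 7}) = 5
G(46) = mex({0, 1, 2, 3, 4, 7}) = 5
Therefore G(46) = 5.

5


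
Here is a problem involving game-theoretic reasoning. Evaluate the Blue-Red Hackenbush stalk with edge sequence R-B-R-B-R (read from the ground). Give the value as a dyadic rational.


Edges (from ground): R-B-R-B-R
By Berlekamp's sign-expansion rule, a Blue-Red Hackenbush stalk has the value of the surreal number whose sign sequence is the edge sequence with B -> + and R -> -.
Sign sequence: -+-+-
Trace the sign expansion in the surreal number tree, starting from 0:
Edge 1: R (sign -) -> bounds (-inf, 0), value = -1
Edge 2: B (sign +) -> bounds (-1, 0), value = -1/2
Edge 3: R (sign -) -> bounds (-1, -1/2), value = -3/4
Edge 4: B (sign +) -> bounds (-3/4, -1/2), value = -5/8
Edge 5: R (sign -) -> bounds (-3/4, -5/8), value = -11/16
Game value = -11/16

-11/16


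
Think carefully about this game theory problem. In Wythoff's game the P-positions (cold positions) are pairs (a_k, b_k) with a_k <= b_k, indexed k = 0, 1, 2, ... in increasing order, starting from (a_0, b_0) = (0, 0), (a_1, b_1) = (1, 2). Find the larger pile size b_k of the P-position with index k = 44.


By Wythoff's theorem, a_k = floor(k * phi) and b_k = floor(k * phi^2) = a_k + k, where phi = (1 + sqrt(5))/2 is the golden ratio.
phi = (1 + sqrt(5))/2 = 1.618034
phi^2 = phi + 1 = 2.618034
k = 44
k * phi^2 = 44 * 2.618034 = 115.193496
b_44 = floor(k * phi^2) = 115 (check: a_44 + k = 71 + 44 = 115)

115


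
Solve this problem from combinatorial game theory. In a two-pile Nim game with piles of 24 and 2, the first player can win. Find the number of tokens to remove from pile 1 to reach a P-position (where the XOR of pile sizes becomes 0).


Piles: 24 and 2
Current XOR: 24 XOR 2 = 26 (non-zero, so this is an N-position).
To make the XOR zero, we need to find a move that balances the piles.
For pile 1 (size 24): target = 24 XOR 26 = 2
We reduce pile 1 from 24 to 2.
Tokens removed: 24 - 2 = 22
Verification: 2 XOR 2 = 0

22


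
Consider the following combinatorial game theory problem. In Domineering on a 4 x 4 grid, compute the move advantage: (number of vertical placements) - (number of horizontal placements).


Board is 4 x 4 (rows x cols).
Left (vertical) placements: (rows-1) * cols = 3 * 4 = 12
Right (horizontal) placements: rows * (cols-1) = 4 * 3 = 12
Advantage = Left - Right = 12 - 12 = 0

0


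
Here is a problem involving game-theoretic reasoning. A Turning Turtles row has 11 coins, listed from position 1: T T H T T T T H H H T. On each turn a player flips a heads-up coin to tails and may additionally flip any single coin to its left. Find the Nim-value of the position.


Coins: T T H T T T T H H H T
Key fact: a single head at position k behaves exactly like a Nim heap of size k (turning it to T and optionally flipping a coin at j < k corresponds to moving the heap from k to j, or to 0), and heads combine as a disjunctive sum (two heads at the same place would cancel, matching j XOR j = 0). So the Nim-value is the XOR of the 1-indexed positions of the heads.
Face-up positions (1-indexed): [3, 8, 9, 10]
XOR 0 with 3: 0 XOR 3 = 3
XOR 3 with 8: 3 XOR 8 = 11
XOR 11 with 9: 11 XOR 9 = 2
XOR 2 with 10: 2 XOR 10 = 8
Nim-value = 8

8


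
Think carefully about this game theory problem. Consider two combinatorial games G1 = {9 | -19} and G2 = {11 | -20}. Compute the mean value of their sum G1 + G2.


G1 = {9 | -19}, G2 = {11 | -20}
Each is a switch {a | b} with numbers a > b; its mean value is (a + b)/2, and mean value is additive over game sums: m(G1 + G2) = m(G1) + m(G2).
Mean of G1 = (9 + (-19))/2 = -10/2 = -5
Mean of G2 = (11 + (-20))/2 = -9/2 = -9/2
Mean of G1 + G2 = -5 + -9/2 = -19/2

-19/2


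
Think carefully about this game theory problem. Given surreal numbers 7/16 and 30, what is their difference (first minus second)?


x = 7/16, y = 30
Converting to common denominator: 16
x = 7/16, y = 480/16
x - y = 7/16 - 30 = -473/16

-473/16


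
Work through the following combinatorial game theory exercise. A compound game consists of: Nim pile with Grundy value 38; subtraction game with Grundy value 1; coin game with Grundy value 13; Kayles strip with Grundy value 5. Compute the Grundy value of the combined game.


By the Sprague-Grundy theorem, the Grundy value of a sum of games is the XOR of individual Grundy values.
Nim pile: Grundy value = 38. Running XOR: 0 XOR 38 = 38
subtraction game: Grundy value = 1. Running XOR: 38 XOR 1 = 39
coin game: Grundy value = 13. Running XOR: 39 XOR 13 = 42
Kayles strip: Grundy value = 5. Running XOR: 42 XOR 5 = 47
The combined Grundy value is 47.

47


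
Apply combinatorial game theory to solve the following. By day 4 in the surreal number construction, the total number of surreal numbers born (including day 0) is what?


Day 0: {|} = 0 is born. Count = 1.
Day n: the number of surreal numbers born by day n is 2^(n+1) - 1.
By day 0: 2^1 - 1 = 1
By day 1: 2^2 - 1 = 3
By day 2: 2^3 - 1 = 7
By day 3: 2^4 - 1 = 15
By day 4: 2^5 - 1 = 31
By day 4: 31 surreal numbers.

31


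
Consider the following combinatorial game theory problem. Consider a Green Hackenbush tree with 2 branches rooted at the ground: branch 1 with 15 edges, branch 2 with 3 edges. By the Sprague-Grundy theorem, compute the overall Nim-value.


The tree has 2 branches from the ground vertex.
In Green Hackenbush, the Nim-value of a simple path of length k is k.
Branch 1: length 15, Nim-value = 15
Branch 2: length 3, Nim-value = 3
Total Nim-value = XOR of all branch values:
0 XOR 15 = 15
15 XOR 3 = 12
Nim-value of the tree = 12

12


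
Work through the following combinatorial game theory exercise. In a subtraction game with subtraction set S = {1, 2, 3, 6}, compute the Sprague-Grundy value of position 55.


The subtraction set is S = {1, 2, 3, 6}.
G(k) = mex{ G(k - s) : s in S, s <= k }. We compute iteratively: G(0) = 0.
G(1) = mex({0}) = 1
G(2) = mex({0, 1}) = 2
G(3) = mex({0, 1, 2}) = 3
G(4) = mex({1, 2, 3}) = 0
G(5) = mex({0, 2, 3}) = 1
G(6) = mex({0, 1, 3}) = 2
G(7) = mex({0, 1, 2}) = 3
G(8) = mex({1, 2, 3}) = 0
G(9) = mex({0, 2, 3}) = 1
Observe that G(4)..G(9) = 0, 1, 2, 3, 0, 1 repeats G(0)..G(5) = 0, 1, 2, 3, 0, 1.
For k >= max(S) = 6, G(k) is determined by the previous 6 values G(k-6)..G(k-1); a window of 6 consecutive values has recurred shifted by 4, so by induction G(k + 4) = G(k) for all k >= 0: the sequence is periodic from the start with period 4.
One period: G(0..3) = 0, 1, 2, 3.
55 mod 4 = 3, so G(55) = G(3) = 3.

3


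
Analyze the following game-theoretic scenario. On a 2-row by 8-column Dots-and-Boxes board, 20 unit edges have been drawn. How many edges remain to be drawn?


Grid: 2 x 8 boxes, i.e. 3 rows and 9 columns of dots.
Horizontal edges: (rows + 1) * cols = 3 * 8 = 24
Vertical edges: rows * (cols + 1) = 2 * 9 = 18
Total edges: 24 + 18 = 42
Edges drawn: 20
Remaining: 42 - 20 = 22

22


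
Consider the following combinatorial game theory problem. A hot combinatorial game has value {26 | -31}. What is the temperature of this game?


The game is {26 | -31}, a switch {a | b} with numbers a > b.
Cooling {a | b} by t gives {a - t | b + t}, which stops being hot when a - t = b + t, i.e. at t = (a - b)/2. So the temperature of a switch is (a - b)/2.
Temperature = (Left option - Right option) / 2
= (26 - (-31)) / 2
= 57 / 2
= 57/2

57/2


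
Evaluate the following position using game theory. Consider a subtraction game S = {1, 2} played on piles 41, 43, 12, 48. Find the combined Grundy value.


Subtraction set: {1, 2}
For this subtraction set, G(n) = n mod 3 (period = max + 1 = 3).
Pile 1 (size 41): G(41) = 41 mod 3 = 2
Pile 2 (size 43): G(43) = 43 mod 3 = 1
Pile 3 (size 12): G(12) = 12 mod 3 = 0
Pile 4 (size 48): G(48) = 48 mod 3 = 0
Total Grundy value = XOR of all: 2 XOR 1 XOR 0 XOR 0 = 3

3


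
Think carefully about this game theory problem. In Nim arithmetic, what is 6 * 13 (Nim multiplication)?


Nim multiplication is bilinear over XOR: (u XOR v) * w = (u*w) XOR (v*w).
So we split each operand into its bit components and XOR the pairwise Nim products.
6 = 2 + 4 (as XOR of powers of 2).
13 = 1 + 4 + 8 (as XOR of powers of 2).
Using the standard Nim-product table on single bits:
  2*2 = 3,   2*4 = 8,   2*8 = 12,
  4*4 = 6,   4*8 = 11,  8*8 = 13,
and  1*x = x (identity), k*l = l*k (commutative).
Pairwise Nim products:
  2 * 1 = 2
  2 * 4 = 8
  2 * 8 = 12
  4 * 1 = 4
  4 * 4 = 6
  4 * 8 = 11
XOR them: 2 XOR 8 XOR 12 XOR 4 XOR 6 XOR 11 = 15.
Result: 6 * 13 = 15 (in Nim).

15


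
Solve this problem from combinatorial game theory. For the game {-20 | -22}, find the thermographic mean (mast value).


Game = {-20 | -22}, a switch {a | b} with numbers a > b.
Its thermograph has left wall a - t and right wall b + t, which meet at t = (a - b)/2, where both equal (a + b)/2. So the mast (mean value) is at (a + b)/2.
Mean = (-20 + (-22))/2 = -42/2 = -21

-21


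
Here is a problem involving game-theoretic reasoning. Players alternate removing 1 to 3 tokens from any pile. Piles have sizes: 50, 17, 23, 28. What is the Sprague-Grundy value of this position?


Subtraction set: {1, 2, 3}
For this subtraction set, G(n) = n mod 4 (period = max + 1 = 4).
Pile 1 (size 50): G(50) = 50 mod 4 = 2
Pile 2 (size 17): G(17) = 17 mod 4 = 1
Pile 3 (size 23): G(23) = 23 mod 4 = 3
Pile 4 (size 28): G(28) = 28 mod 4 = 0
Total Grundy value = XOR of all: 2 XOR 1 XOR 3 XOR 0 = 0

0


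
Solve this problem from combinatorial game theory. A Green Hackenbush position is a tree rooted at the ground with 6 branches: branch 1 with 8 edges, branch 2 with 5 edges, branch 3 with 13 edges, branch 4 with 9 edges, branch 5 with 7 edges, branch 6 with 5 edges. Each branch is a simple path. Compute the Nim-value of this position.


The tree has 6 branches from the ground vertex.
In Green Hackenbush, the Nim-value of a simple path of length k is k.
Branch 1: length 8, Nim-value = 8
Branch 2: length 5, Nim-value = 5
Branch 3: length 13, Nim-value = 13
Branch 4: length 9, Nim-value = 9
Branch 5: length 7, Nim-value = 7
Branch 6: length 5, Nim-value = 5
Total Nim-value = XOR of all branch values:
0 XOR 8 = 8
8 XOR 5 = 13
13 XOR 13 = 0
0 XOR 9 = 9
9 XOR 7 = 14
14 XOR 5 = 11
Nim-value of the tree = 11

11


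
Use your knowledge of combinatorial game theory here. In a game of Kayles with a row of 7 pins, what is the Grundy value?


Kayles: a move removes 1 or 2 adjacent pins from a contiguous row.
Removing pins from a row of k leaves two independent rows (a, b) with a + b = k - 1 (one pin) or a + b = k - 2 (two pins); an end removal gives a = 0.
By Sprague-Grundy, G(k) = mex{ G(a) XOR G(b) } over all these splits. G(0) = 0.
G(1): splits (0,0):0^0=0 -> mex({0}) = 1
G(2): splits (0,1):0^1=1 (0,0):0^0=0 -> mex({0, 1}) = 2
G(3): splits (0,2):0^2=2 (1,1):1^1=0 (0,1):0^1=1 -> mex({0, 1, 2}) = 3
G(4): splits (0,3):0^3=3 (1,2):1^2=3 (0,2):0^2=2 (1,1):1^1=0 -> mex({0, 2, 3}) = 1
G(5): splits (0,4):0^1=1 (1,3):1^3=2 (2,2):2^2=0 (0,3):0^3=3 (1,2):1^2=3 -> mex({0, 1, 2, 3}) = 4
G(6) = mex({0, 1, 2, 4}) = 3
G(7) = mex({0, 1, 3, 4, 5}) = 2
Therefore G(7) = 2.

2


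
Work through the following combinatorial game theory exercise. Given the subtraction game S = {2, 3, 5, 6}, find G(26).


The subtraction set is S = {2, 3, 5, 6}.
G(k) = mex{ G(k - s) : s in S, s <= k }. We compute iteratively: G(0) = 0.
G(1) = mex({}) = 0
G(2) = mex({0}) = 1
G(3) = mex({0}) = 1
G(4) = mex({0, 1}) = 2
G(5) = mex({0, 1}) = 2
G(6) = mex({0, 1, 2}) = 3
G(7) = mex({0, 1, 2}) = 3
G(8) = mex({1, 2, 3}) = 0
G(9) = mex({1, 2, 3}) = 0
G(10) = mex({0, 2, 3}) = 1
G(11) = mex({0, 2, 3}) = 1
G(12) = mex({0, 1, 3}) = 2
G(13) = mex({0, 1, 3}) = 2
Observe that G(8)..G(13) = 0, 0, 1, 1, 2, 2 repeats G(0)..G(5) = 0, 0, 1, 1, 2, 2.
For k >= max(S) = 6, G(k) is determined by the previous 6 values G(k-6)..G(k-1); a window of 6 consecutive values has recurred shifted by 8, so by induction G(k + 8) = G(k) for all k >= 0: the sequence is periodic from the start with period 8.
One period: G(0..7) = 0, 0, 1, 1, 2, 2, 3, 3.
26 mod 8 = 2, so G(26) = G(2) = 1.

1


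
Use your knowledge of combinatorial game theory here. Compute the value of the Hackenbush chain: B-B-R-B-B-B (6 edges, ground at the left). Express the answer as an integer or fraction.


Edges (from ground): B-B-R-B-B-B
By Berlekamp's sign-expansion rule, a Blue-Red Hackenbush stalk has the value of the surreal number whose sign sequence is the edge sequence with B -> + and R -> -.
Sign sequence: ++-+++
Trace the sign expansion in the surreal number tree, starting from 0:
Edge 1: B (sign +) -> bounds (0, +inf), value = 1
Edge 2: B (sign +) -> bounds (1, +inf), value = 2
Edge 3: R (sign -) -> bounds (1, 2), value = 3/2
Edge 4: B (sign +) -> bounds (3/2, 2), value = 7/4
Edge 5: B (sign +) -> bounds (7/4, 2), value = 15/8
Edge 6: B (sign +) -> bounds (15/8, 2), value = 31/16
Game value = 31/16

31/16


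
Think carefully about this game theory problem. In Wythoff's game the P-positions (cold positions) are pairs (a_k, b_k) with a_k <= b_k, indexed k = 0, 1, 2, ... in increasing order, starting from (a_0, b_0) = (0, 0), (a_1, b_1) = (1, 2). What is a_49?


By Wythoff's theorem, a_k = floor(k * phi) and b_k = floor(k * phi^2) = a_k + k, where phi = (1 + sqrt(5))/2 is the golden ratio.
phi = (1 + sqrt(5))/2 = 1.618034
k = 49
k * phi = 49 * 1.618034 = 79.283665
a_49 = floor(k * phi) = 79

79


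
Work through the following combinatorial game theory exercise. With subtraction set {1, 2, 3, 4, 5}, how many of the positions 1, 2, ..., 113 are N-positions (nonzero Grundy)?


Subtraction set S = {1, 2, 3, 4, 5}, so G(n) = n mod 6.
G(n) = 0 when n is a multiple of 6.
Multiples of 6 in [1, 113]: 18
N-positions (nonzero Grundy) = 113 - 18 = 95

95


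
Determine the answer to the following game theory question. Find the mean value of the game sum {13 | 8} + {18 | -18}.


G1 = {13 | 8}, G2 = {18 | -18}
Each is a switch {a | b} with numbers a > b; its mean value is (a + b)/2, and mean value is additive over game sums: m(G1 + G2) = m(G1) + m(G2).
Mean of G1 = (13 + (8))/2 = 21/2 = 21/2
Mean of G2 = (18 + (-18))/2 = 0/2 = 0
Mean of G1 + G2 = 21/2 + 0 = 21/2

21/2


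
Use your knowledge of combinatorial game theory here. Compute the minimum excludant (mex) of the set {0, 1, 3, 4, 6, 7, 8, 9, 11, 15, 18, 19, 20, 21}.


Set = {0, 1, 3, 4, 6, 7, 8, 9, 11, 15, 18, 19, 20, 21}
0 is in the set.
1 is in the set.
2 is NOT in the set. This is the mex.
mex = 2

2


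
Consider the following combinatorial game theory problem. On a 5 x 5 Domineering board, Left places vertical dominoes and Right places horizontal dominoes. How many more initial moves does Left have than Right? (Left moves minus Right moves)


Board is 5 x 5 (rows x cols).
Left (vertical) placements: (rows-1) * cols = 4 * 5 = 20
Right (horizontal) placements: rows * (cols-1) = 5 * 4 = 20
Advantage = Left - Right = 20 - 20 = 0

0


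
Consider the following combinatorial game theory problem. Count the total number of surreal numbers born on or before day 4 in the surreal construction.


Day 0: {|} = 0 is born. Count = 1.
Day n: the number of surreal numbers born by day n is 2^(n+1) - 1.
By day 0: 2^1 - 1 = 1
By day 1: 2^2 - 1 = 3
By day 2: 2^3 - 1 = 7
By day 3: 2^4 - 1 = 15
By day 4: 2^5 - 1 = 31
By day 4: 31 surreal numbers.

31


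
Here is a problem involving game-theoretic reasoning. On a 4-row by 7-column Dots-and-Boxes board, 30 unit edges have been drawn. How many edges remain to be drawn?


Grid: 4 x 7 boxes, i.e. 5 rows and 8 columns of dots.
Horizontal edges: (rows + 1) * cols = 5 * 7 = 35
Vertical edges: rows * (cols + 1) = 4 * 8 = 32
Total edges: 35 + 32 = 67
Edges drawn: 30
Remaining: 67 - 30 = 37

37


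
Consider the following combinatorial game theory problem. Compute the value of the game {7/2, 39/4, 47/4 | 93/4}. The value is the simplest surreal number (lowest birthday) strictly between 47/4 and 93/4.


Left options: {7/2, 39/4, 47/4}, max = 47/4
Right options: {93/4}, min = 93/4
All options are numbers and max(Left) < min(Right), so by the simplicity theorem the value is the simplest (earliest-born) number strictly between 47/4 and 93/4.
Integers 12 through 23 all lie strictly between 47/4 and 93/4.
Among integers, the simplest (lowest birthday = smallest |n|; 0 is born on day 0, +-n on day n) is 12.
No non-integer in the interval can be simpler: if x is a non-integer in the interval, then floor(x) or ceil(x) also lies in the interval (the interval contains an integer), and both are proper prefixes of x's sign expansion, i.e. born earlier. So the game value is 12.
Game value = 12

12


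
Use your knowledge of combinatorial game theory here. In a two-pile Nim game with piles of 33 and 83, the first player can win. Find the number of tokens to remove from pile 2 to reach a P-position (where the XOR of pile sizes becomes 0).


Piles: 33 and 83
Current XOR: 33 XOR 83 = 114 (non-zero, so this is an N-position).
To make the XOR zero, we need to find a move that balances the piles.
For pile 2 (size 83): target = 83 XOR 114 = 33
We reduce pile 2 from 83 to 33.
Tokens removed: 83 - 33 = 50
Verification: 33 XOR 33 = 0

50


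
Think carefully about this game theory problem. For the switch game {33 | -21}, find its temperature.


The game is {33 | -21}, a switch {a | b} with numbers a > b.
Cooling {a | b} by t gives {a - t | b + t}, which stops being hot when a - t = b + t, i.e. at t = (a - b)/2. So the temperature of a switch is (a - b)/2.
Temperature = (Left option - Right option) / 2
= (33 - (-21)) / 2
= 54 / 2
= 27

27


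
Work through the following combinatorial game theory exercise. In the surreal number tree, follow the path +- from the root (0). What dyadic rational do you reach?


Sign expansion: +-
Rule: track bounds (lo, hi), initially (-inf, +inf). On '+', the current value becomes lo and we move to the simplest number in (value, hi): value + 1 if hi = +inf, otherwise the midpoint (value + hi)/2. On '-', the current value becomes hi and we move to value - 1 if lo = -inf, otherwise the midpoint (lo + value)/2.
Start at 0.
Step 1: sign = +, move right. Bounds: (0, +inf). Value = 1
Step 2: sign = -, move left. Bounds: (0, 1). Value = 1/2
The surreal number with sign expansion +- is 1/2.

1/2


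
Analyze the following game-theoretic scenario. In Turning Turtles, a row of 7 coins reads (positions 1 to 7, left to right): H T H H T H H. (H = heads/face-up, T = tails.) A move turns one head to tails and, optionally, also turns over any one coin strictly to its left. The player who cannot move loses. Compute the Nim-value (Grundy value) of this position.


Coins: H T H H T H H
Key fact: a single head at position k behaves exactly like a Nim heap of size k (turning it to T and optionally flipping a coin at j < k corresponds to moving the heap from k to j, or to 0), and heads combine as a disjunctive sum (two heads at the same place would cancel, matching j XOR j = 0). So the Nim-value is the XOR of the 1-indexed positions of the heads.
Face-up positions (1-indexed): [1, 3, 4, 6, 7]
XOR 0 with 1: 0 XOR 1 = 1
XOR 1 with 3: 1 XOR 3 = 2
XOR 2 with 4: 2 XOR 4 = 6
XOR 6 with 6: 6 XOR 6 = 0
XOR 0 with 7: 0 XOR 7 = 7
Nim-value = 7

7


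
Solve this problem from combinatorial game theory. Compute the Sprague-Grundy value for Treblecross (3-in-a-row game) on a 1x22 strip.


Treblecross: place X on empty cells; 3-in-a-row wins.
Playing within two cells of an existing X lets the opponent win at once, so sensible play treats the cells i-2..i+2 around each X as dead. The player left with no safe cell loses, so this is a normal-play take-away game on strips of safe cells.
Placing X at cell i (0-indexed) of a strip of k safe cells leaves independent strips of sizes max(0, i-2) and max(0, k-i-3). Hence G(k) = mex{ G(max(0,i-2)) XOR G(max(0,k-i-3)) : 0 <= i < k }, with G(0) = 0.
G(1): splits (0,0):0^0=0 -> mex({0}) = 1
G(2): splits (0,0):0^0=0 -> mex({0}) = 1
G(3): splits (0,0):0^0=0 -> mex({0}) = 1
G(4): splits (0,1):0^1=1 (0,0):0^0=0 -> mex({0, 1}) = 2
G(5): splits (0,2):0^1=1 (0,1):0^1=1 (0,0):0^0=0 -> mex({0, 1}) = 2
G(6) = mex({1}) = 0
G(7) = mex({0, 1, 2}) = 3
G(8) = mex({0, 1, 2}) = 3
G(9) = mex({0, 2}) = 1
G(10) = mex({0, 2, 3}) = 1
G(11) = mex({0, 3}) = 1
G(12) = mex({1, 3}) = 0
G(13) = mex({0, 1, 2, 3}) = 4
G(14) = mex({0, 1, 2}) = 3
G(15) = mex({0, 1, 2}) = 3
G(16) = mex({0, 1, 2, 4}) = 3
G(17) = mex({0, 1, 3, 4}) = 2
G(18) = mex({0, 1, 3, 4}) = 2
G(19) = mex({0, 1, 3, 5}) = 2
G(20) = mex({0, 1, 2, 3, 5}) = 4
G(21) = mex({0, 1, 2, 3, 5}) = 4
G(22) = mex({1, 2, 6}) = 0
Therefore G(22) = 0.

0


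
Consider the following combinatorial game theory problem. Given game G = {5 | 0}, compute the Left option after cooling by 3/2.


Original game: {5 | 0} (a switch {a | b} with a > b).
Cooling by t (for t below the temperature (a - b)/2 = 5/2) taxes each move by t: {a | b} cooled by t is {a - t | b + t}.
Cooling amount: t = 3/2
Cooled Left option: 5 - 3/2 = 7/2
Cooled Right option: 0 + 3/2 = 3/2
Cooled game: {7/2 | 3/2}
Left option = 7/2

7/2


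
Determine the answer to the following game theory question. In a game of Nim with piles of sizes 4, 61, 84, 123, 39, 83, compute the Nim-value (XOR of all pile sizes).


We need the XOR (exclusive or) of all pile sizes.
After XOR-ing pile 1 (size 4): 0 XOR 4 = 4
After XOR-ing pile 2 (size 61): 4 XOR 61 = 57
After XOR-ing pile 3 (size 84): 57 XOR 84 = 109
After XOR-ing pile 4 (size 123): 109 XOR 123 = 22
After XOR-ing pile 5 (size 39): 22 XOR 39 = 49
After XOR-ing pile 6 (size 83): 49 XOR 83 = 98
The Nim-value of this position is 98.

98


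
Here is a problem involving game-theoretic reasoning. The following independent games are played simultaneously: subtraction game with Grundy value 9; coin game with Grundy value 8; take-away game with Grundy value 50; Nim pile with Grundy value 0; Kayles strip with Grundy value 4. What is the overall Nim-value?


By the Sprague-Grundy theorem, the Grundy value of a sum of games is the XOR of individual Grundy values.
subtraction game: Grundy value = 9. Running XOR: 0 XOR 9 = 9
coin game: Grundy value = 8. Running XOR: 9 XOR 8 = 1
take-away game: Grundy value = 50. Running XOR: 1 XOR 50 = 51
Nim pile: Grundy value = 0. Running XOR: 51 XOR 0 = 51
Kayles strip: Grundy value = 4. Running XOR: 51 XOR 4 = 55
The combined Grundy value is 55.

55


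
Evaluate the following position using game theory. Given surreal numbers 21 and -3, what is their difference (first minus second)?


x = 21, y = -3
x - y = 21 - -3 = 24

24


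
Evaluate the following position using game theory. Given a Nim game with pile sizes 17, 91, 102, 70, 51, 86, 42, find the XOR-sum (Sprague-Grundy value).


We need the XOR (exclusive or) of all pile sizes.
After XOR-ing pile 1 (size 17): 0 XOR 17 = 17
After XOR-ing pile 2 (size 91): 17 XOR 91 = 74
After XOR-ing pile 3 (size 102): 74 XOR 102 = 44
After XOR-ing pile 4 (size 70): 44 XOR 70 = 106
After XOR-ing pile 5 (size 51): 106 XOR 51 = 89
After XOR-ing pile 6 (size 86): 89 XOR 86 = 15
After XOR-ing pile 7 (size 42): 15 XOR 42 = 37
The Nim-value of this position is 37.

37


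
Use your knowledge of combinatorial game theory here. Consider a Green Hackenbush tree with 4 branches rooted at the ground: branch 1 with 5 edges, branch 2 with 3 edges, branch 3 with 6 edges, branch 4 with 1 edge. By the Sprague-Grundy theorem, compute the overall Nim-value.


The tree has 4 branches from the ground vertex.
In Green Hackenbush, the Nim-value of a simple path of length k is k.
Branch 1: length 5, Nim-value = 5
Branch 2: length 3, Nim-value = 3
Branch 3: length 6, Nim-value = 6
Branch 4: length 1, Nim-value = 1
Total Nim-value = XOR of all branch values:
0 XOR 5 = 5
5 XOR 3 = 6
6 XOR 6 = 0
0 XOR 1 = 1
Nim-value of the tree = 1

1
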